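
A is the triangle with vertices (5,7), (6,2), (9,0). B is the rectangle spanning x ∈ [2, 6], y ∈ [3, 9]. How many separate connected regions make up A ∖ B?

A ∖ B is a single connected region.

1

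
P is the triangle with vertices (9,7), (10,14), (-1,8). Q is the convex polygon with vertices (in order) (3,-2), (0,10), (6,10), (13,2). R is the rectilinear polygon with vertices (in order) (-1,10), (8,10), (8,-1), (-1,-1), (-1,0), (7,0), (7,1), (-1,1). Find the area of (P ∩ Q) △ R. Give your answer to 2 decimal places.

75.74

|P ∩ Q| = 15.6232.
|(P ∩ Q) ∩ R| = 15.4422.
|(P ∩ Q) △ R| = 15.6232 + 91 − 30.8845 = 75.74.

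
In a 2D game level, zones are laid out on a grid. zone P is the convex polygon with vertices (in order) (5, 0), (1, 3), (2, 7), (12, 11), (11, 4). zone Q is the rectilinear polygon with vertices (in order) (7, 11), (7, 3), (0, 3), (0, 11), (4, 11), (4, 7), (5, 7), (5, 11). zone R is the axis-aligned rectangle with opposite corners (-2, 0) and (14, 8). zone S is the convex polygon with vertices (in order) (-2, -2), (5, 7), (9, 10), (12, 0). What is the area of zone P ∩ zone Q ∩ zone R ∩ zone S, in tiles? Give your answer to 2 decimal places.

The intersection is the polygon with vertices (7,8), (7,3), (1.889,3), (5,7), (6.333,8).
By the shoelace formula its area is 15.56.

15.56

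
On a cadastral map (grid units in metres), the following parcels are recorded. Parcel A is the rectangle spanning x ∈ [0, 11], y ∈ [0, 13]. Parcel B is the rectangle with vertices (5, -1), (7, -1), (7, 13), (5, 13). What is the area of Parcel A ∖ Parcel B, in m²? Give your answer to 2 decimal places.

|Parcel A∩Parcel B|: x∈[5,7], y∈[0,13] → 2·13 = 26.
|Parcel A| = 143.
|Parcel A ∖ Parcel B| = |Parcel A| − |Parcel A∩Parcel B| = 143 − 26 = 117.00.

117.00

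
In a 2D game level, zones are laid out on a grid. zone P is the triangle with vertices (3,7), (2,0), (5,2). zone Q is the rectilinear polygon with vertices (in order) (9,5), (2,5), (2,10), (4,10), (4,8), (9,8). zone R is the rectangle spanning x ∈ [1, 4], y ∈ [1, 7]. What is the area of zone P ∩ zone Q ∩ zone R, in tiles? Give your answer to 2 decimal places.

The intersection is the polygon with vertices (3.8,5), (2.714,5), (3,7).
By the shoelace formula its area is 1.09.

1.09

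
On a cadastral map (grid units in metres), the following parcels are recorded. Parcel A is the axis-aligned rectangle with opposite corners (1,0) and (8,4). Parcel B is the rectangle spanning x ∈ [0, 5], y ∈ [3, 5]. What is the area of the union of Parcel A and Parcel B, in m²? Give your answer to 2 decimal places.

34.00

By inclusion–exclusion:
Individual areas: |Parcel A| = 28, |Parcel B| = 10.
|Parcel A∩Parcel B|: x∈[1,5], y∈[3,4] → 4·1 = 4.
|Parcel A ∪ Parcel B| = 38 − 4 = 34.00.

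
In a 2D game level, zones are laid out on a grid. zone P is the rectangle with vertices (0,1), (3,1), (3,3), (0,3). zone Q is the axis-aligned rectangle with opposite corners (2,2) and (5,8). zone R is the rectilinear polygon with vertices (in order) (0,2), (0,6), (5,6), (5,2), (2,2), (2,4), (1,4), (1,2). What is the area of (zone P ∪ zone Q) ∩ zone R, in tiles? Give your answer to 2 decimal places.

13.00

|zone P ∪ zone Q| = 23.
|(zone P ∪ zone Q) ∩ zone R| = 13.00.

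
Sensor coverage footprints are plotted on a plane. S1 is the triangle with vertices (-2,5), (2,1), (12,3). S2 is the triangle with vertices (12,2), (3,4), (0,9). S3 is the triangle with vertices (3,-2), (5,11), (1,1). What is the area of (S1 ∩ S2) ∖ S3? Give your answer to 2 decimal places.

3.81

|S1 ∩ S2| = 4.1315.
|(S1 ∩ S2) ∩ S3| = 0.323.
|(S1 ∩ S2) ∖ S3| = 4.1315 − 0.323 = 3.81.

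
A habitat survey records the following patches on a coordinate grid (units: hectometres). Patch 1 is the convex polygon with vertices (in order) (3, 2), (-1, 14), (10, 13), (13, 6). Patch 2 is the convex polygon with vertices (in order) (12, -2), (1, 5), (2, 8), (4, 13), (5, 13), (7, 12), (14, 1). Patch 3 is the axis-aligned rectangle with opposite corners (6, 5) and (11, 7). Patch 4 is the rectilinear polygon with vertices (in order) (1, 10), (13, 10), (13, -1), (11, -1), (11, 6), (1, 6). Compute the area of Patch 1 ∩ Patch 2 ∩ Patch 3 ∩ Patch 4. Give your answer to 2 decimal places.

4.50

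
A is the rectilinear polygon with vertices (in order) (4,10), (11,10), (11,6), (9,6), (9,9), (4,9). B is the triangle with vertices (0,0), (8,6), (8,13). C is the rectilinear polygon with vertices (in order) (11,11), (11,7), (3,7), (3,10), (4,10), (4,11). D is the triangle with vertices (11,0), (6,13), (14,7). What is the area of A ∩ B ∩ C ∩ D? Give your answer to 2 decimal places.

The intersection is the polygon with vertices (7.538,9), (7.154,10), (8,10), (8,9).
By the shoelace formula its area is 0.65.

0.65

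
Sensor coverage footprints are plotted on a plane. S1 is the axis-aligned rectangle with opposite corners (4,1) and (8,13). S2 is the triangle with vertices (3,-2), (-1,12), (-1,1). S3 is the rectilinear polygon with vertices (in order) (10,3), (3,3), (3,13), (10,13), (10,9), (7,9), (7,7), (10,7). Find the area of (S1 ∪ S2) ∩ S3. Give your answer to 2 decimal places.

38.00

The region (S1 ∪ S2) ∩ S3 is the polygon with vertices (8,3), (4,3), (4,13), (8,13), (8,9), (7,9), (7,7), (8,7).
By the shoelace formula its area is 38.00.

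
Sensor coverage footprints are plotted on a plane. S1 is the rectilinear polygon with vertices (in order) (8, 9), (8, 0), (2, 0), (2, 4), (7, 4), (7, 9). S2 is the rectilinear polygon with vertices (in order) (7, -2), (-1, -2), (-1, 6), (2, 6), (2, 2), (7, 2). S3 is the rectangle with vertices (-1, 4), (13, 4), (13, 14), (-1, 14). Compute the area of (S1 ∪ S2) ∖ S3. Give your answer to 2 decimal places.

52.00

|S1 ∪ S2| = 63.
|(S1 ∪ S2) ∩ S3| = 11.
|(S1 ∪ S2) ∖ S3| = 63 − 11 = 52.00.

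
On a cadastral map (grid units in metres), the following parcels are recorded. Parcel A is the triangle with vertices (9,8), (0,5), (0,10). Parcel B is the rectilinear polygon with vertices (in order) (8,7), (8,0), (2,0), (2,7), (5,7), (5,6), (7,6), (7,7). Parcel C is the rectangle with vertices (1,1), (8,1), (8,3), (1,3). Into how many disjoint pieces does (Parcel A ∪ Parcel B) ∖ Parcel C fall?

2

(Parcel A ∪ Parcel B) ∖ Parcel C splits into 2 disjoint pieces (area 42, area 6).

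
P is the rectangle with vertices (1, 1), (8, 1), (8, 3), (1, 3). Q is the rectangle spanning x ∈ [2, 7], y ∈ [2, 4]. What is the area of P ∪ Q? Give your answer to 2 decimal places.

19.00

By inclusion–exclusion:
Individual areas: |P| = 14, |Q| = 10.
|P∩Q|: x∈[2,7], y∈[2,3] → 5·1 = 5.
|P ∪ Q| = 24 − 5 = 19.00.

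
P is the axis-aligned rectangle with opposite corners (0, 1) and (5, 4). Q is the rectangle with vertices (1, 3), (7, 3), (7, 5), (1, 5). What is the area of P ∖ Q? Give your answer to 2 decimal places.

11.00

|P∩Q|: x∈[1,5], y∈[3,4] → 4·1 = 4.
|P| = 15.
|P ∖ Q| = |P| − |P∩Q| = 15 − 4 = 11.00.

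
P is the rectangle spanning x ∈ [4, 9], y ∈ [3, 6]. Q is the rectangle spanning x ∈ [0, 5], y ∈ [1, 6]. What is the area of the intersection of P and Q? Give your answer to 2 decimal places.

3.00

|P∩Q|: x∈[4,5], y∈[3,6] → 1·3 = 3.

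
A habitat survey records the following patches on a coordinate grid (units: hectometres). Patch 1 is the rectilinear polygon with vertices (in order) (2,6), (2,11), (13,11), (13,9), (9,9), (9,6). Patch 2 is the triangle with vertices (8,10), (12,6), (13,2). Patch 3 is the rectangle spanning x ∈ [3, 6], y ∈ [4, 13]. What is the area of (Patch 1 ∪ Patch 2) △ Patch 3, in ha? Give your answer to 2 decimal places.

45.70

|Patch 1 ∪ Patch 2| = 48.7.
|(Patch 1 ∪ Patch 2) ∩ Patch 3| = 15.
|(Patch 1 ∪ Patch 2) △ Patch 3| = 48.7 + 27 − 30 = 45.70.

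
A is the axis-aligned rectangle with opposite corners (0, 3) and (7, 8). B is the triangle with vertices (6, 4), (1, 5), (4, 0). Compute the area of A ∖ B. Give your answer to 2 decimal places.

|A| = 35, |A∩B| = 6.05.
|A ∖ B| = |A| − |A∩B| = 35 − 6.05 = 28.95.

28.95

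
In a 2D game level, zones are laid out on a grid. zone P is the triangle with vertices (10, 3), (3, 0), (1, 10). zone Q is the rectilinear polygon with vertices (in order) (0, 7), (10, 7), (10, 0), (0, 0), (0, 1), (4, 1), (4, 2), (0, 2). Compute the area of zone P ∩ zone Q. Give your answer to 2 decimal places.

The intersection is the polygon with vertices (3,0), (2.8,1), (4,1), (4,2), (2.6,2), (1.6,7), (4.857,7), (10,3).
By the shoelace formula its area is 31.81.

31.81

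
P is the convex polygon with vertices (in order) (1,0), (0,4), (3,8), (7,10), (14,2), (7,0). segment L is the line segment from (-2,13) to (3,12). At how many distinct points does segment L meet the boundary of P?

0

The segment lies entirely outside P and never meets its boundary.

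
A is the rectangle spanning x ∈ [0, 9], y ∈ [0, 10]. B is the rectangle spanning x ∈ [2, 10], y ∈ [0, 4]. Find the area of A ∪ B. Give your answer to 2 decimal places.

By inclusion–exclusion:
Individual areas: |A| = 90, |B| = 32.
|A∩B|: x∈[2,9], y∈[0,4] → 7·4 = 28.
|A ∪ B| = 122 − 28 = 94.00.

94.00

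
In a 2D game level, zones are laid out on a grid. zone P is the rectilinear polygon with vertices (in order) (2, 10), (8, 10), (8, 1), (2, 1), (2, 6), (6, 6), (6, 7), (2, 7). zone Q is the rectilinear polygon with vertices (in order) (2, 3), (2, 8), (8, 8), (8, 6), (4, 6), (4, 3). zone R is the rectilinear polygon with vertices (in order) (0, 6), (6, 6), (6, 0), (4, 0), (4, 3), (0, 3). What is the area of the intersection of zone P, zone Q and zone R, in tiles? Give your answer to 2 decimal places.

6.00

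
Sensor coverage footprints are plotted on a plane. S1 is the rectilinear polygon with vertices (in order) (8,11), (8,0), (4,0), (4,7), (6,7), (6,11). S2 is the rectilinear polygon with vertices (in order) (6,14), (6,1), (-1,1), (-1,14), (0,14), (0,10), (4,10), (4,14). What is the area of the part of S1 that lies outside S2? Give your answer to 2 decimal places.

24.00

|S1| = 36, |S1∩S2| = 12.
|S1 ∖ S2| = |S1| − |S1∩S2| = 36 − 12 = 24.00.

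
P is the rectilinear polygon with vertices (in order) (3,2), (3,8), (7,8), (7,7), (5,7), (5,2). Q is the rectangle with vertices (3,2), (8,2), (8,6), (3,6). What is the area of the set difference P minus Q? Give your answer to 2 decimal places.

|P| = 14, |P∩Q| = 8.
|P ∖ Q| = |P| − |P∩Q| = 14 − 8 = 6.00.

6.00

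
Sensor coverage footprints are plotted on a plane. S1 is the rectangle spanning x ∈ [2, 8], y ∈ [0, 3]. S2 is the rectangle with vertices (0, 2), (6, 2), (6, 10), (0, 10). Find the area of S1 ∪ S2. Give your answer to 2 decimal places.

62.00

By inclusion–exclusion:
Individual areas: |S1| = 18, |S2| = 48.
|S1∩S2|: x∈[2,6], y∈[2,3] → 4·1 = 4.
|S1 ∪ S2| = 66 − 4 = 62.00.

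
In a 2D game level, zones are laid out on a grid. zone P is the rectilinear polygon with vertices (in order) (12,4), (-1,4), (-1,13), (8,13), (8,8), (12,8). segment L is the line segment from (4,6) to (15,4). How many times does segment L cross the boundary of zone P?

The segment meets the boundary at (12,4.545).

1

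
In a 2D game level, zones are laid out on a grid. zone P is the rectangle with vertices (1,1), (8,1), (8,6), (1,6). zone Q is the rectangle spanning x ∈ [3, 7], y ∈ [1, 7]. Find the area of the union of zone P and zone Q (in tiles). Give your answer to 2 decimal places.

By inclusion–exclusion:
Individual areas: |zone P| = 35, |zone Q| = 24.
|zone P∩zone Q|: x∈[3,7], y∈[1,6] → 4·5 = 20.
|zone P ∪ zone Q| = 59 − 20 = 39.00.

39.00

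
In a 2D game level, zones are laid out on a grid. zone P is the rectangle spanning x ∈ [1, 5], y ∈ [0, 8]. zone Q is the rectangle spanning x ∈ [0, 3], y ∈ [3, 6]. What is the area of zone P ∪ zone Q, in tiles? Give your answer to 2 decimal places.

By inclusion–exclusion:
Individual areas: |zone P| = 32, |zone Q| = 9.
|zone P∩zone Q|: x∈[1,3], y∈[3,6] → 2·3 = 6.
|zone P ∪ zone Q| = 41 − 6 = 35.00.

35.00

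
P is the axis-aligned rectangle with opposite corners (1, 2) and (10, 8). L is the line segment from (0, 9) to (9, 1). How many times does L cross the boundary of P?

2

The segment meets the boundary at (7.875,2), (1.125,8).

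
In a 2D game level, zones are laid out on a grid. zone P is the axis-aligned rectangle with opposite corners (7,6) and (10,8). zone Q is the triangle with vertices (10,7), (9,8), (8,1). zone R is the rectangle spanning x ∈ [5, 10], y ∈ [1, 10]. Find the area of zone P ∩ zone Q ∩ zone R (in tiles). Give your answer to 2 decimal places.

1.62

The intersection is the polygon with vertices (9,8), (10,7), (9.667,6), (8.714,6).
By the shoelace formula its area is 1.62.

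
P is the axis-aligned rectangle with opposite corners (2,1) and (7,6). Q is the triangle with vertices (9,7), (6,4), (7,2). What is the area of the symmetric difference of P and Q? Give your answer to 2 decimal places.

|P| = 25, |Q| = 4.5, |P∩Q| = 1.5.
|P △ Q| = |P| + |Q| − 2·|P∩Q| = 25 + 4.5 − 3 = 26.50.

26.50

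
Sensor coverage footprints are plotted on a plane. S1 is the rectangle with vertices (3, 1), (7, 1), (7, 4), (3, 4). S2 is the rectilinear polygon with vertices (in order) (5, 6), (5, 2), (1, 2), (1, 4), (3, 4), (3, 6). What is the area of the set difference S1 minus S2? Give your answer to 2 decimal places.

8.00

|S1| = 12, |S1∩S2| = 4.
|S1 ∖ S2| = |S1| − |S1∩S2| = 12 − 4 = 8.00.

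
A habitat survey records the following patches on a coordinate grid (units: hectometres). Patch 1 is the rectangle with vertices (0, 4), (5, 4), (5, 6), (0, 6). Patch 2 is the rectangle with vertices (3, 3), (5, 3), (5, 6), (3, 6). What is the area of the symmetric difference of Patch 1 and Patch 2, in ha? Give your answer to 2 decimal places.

8.00

|Patch 1∩Patch 2|: x∈[3,5], y∈[4,6] → 2·2 = 4.
|Patch 1 △ Patch 2| = |Patch 1| + |Patch 2| − 2·|Patch 1∩Patch 2| = 10 + 6 − 8 = 8.00.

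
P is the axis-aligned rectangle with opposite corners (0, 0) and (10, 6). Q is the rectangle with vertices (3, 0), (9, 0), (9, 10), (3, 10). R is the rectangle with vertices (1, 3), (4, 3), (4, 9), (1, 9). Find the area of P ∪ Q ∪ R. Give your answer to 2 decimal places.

90.00

By inclusion–exclusion:
Individual areas: |P| = 60, |Q| = 60, |R| = 18.
|P∩Q|: x∈[3,9], y∈[0,6] → 6·6 = 36.
|P∩R|: x∈[1,4], y∈[3,6] → 3·3 = 9.
|Q∩R|: x∈[3,4], y∈[3,9] → 1·6 = 6.
|P∩Q∩R| = 3.
|P ∪ Q ∪ R| = 138 − 51 + 3 = 90.00.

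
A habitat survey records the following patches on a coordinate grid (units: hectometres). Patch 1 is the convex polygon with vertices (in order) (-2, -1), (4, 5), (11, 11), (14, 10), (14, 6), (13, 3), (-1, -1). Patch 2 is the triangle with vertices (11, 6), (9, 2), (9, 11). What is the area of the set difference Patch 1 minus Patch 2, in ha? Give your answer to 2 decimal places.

73.44

|Patch 1| = 82, |Patch 1∩Patch 2| = 8.5623.
|Patch 1 ∖ Patch 2| = |Patch 1| − |Patch 1∩Patch 2| = 82 − 8.5623 = 73.44.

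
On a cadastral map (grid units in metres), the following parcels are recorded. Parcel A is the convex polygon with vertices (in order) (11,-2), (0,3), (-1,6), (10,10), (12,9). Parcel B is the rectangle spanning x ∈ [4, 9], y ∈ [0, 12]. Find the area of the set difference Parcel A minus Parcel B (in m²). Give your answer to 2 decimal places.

|Parcel A| = 93.5, |Parcel A∩Parcel B| = 42.1.
|Parcel A ∖ Parcel B| = |Parcel A| − |Parcel A∩Parcel B| = 93.5 − 42.1 = 51.40.

51.40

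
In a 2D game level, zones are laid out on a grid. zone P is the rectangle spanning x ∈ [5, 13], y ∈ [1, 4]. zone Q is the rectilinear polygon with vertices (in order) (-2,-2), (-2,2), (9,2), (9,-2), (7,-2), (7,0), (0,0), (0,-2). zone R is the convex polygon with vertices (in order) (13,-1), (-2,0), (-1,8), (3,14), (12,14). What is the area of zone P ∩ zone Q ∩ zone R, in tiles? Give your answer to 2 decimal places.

The intersection is the polygon with vertices (5,2), (9,2), (9,1), (5,1).
By the shoelace formula its area is 4.00.

4.00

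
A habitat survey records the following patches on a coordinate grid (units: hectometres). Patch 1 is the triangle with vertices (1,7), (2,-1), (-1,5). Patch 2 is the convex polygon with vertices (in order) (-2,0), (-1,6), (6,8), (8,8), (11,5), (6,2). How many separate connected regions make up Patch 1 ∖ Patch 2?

2

Patch 1 ∖ Patch 2 splits into 2 disjoint pieces (area 0.1397, area 0.6465).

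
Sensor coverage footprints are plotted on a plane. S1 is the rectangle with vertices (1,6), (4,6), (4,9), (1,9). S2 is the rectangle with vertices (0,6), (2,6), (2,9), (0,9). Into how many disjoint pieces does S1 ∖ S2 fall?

1

S1 ∖ S2 is a single connected region.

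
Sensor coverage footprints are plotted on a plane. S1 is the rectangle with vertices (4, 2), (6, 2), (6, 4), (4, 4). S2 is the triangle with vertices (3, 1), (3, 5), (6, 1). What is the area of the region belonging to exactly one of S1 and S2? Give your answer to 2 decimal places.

7.92

|S1| = 4, |S2| = 6, |S1∩S2| = 1.0417.
|S1 △ S2| = |S1| + |S2| − 2·|S1∩S2| = 4 + 6 − 2.0833 = 7.92.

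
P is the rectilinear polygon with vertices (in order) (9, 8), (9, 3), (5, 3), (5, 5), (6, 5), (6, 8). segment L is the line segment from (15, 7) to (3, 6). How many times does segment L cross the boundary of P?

The segment meets the boundary at (6,6.25), (9,6.5).

2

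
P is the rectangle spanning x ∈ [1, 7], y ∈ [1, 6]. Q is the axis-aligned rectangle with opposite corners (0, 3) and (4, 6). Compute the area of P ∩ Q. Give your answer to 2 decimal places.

9.00

|P∩Q|: x∈[1,4], y∈[3,6] → 3·3 = 9.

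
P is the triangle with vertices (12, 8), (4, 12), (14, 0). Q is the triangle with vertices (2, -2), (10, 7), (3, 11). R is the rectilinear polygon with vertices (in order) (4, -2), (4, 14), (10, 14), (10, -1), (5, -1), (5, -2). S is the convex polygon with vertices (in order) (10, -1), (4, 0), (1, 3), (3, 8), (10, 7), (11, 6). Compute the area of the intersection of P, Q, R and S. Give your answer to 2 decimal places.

The intersection is the polygon with vertices (9.054,5.936), (7.919,7.297), (10,7).
By the shoelace formula its area is 1.25.

1.25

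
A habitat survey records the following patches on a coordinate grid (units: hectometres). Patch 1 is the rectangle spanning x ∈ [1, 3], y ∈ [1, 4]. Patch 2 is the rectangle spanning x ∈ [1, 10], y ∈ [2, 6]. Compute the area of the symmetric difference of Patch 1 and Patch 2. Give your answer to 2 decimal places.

|Patch 1∩Patch 2|: x∈[1,3], y∈[2,4] → 2·2 = 4.
|Patch 1 △ Patch 2| = |Patch 1| + |Patch 2| − 2·|Patch 1∩Patch 2| = 6 + 36 − 8 = 34.00.

34.00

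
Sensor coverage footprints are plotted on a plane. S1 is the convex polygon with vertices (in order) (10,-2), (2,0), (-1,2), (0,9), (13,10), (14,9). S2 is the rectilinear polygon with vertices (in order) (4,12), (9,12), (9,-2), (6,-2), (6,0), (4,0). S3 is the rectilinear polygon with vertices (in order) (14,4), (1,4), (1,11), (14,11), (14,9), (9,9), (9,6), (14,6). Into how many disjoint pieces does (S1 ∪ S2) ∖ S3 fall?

3

(S1 ∪ S2) ∖ S3 splits into 3 disjoint pieces (area 63.9589, area 5, area 13.3636).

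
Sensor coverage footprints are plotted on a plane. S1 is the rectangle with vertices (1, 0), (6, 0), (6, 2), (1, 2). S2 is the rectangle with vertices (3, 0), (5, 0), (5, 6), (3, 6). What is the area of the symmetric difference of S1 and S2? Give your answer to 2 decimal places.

|S1∩S2|: x∈[3,5], y∈[0,2] → 2·2 = 4.
|S1 △ S2| = |S1| + |S2| − 2·|S1∩S2| = 10 + 12 − 8 = 14.00.

14.00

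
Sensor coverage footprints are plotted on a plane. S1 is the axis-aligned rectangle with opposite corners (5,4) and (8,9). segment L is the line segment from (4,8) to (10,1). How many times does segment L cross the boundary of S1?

2

The segment meets the boundary at (7.429,4), (5,6.833).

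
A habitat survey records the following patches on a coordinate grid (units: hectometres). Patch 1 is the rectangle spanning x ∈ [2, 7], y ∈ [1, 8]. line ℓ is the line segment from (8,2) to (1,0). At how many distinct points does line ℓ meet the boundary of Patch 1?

2

The segment meets the boundary at (4.5,1), (7,1.714).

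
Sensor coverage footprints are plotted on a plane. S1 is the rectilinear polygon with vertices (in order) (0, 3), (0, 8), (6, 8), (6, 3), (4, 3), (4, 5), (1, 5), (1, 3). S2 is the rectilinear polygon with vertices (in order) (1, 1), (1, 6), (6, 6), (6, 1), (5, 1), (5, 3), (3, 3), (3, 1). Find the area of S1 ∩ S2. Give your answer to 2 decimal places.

9.00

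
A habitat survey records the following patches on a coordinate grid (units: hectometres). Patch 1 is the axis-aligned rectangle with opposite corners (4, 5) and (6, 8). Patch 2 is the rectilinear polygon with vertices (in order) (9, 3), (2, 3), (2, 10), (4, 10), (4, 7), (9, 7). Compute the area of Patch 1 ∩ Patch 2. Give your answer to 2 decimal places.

4.00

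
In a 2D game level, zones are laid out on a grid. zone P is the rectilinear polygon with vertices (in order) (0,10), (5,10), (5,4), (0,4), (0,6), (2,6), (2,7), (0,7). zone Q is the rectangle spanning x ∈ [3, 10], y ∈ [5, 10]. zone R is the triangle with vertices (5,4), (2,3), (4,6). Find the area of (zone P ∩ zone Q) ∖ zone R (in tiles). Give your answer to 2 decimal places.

|zone P ∩ zone Q| = 10.
|(zone P ∩ zone Q) ∩ zone R| = 0.5833.
|(zone P ∩ zone Q) ∖ zone R| = 10 − 0.5833 = 9.42.

9.42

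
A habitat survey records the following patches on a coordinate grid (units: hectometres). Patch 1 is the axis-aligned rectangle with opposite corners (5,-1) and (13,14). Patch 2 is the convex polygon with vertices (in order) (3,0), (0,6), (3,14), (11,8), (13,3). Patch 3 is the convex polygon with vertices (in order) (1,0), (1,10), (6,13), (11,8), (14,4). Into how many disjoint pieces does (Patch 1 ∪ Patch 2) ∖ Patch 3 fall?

3

(Patch 1 ∪ Patch 2) ∖ Patch 3 splits into 3 disjoint pieces (area 29.0205, area 2.3333, area 38.2634).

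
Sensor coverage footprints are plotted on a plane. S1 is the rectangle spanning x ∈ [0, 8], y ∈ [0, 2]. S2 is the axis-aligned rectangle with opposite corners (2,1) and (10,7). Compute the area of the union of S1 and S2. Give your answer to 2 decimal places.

By inclusion–exclusion:
Individual areas: |S1| = 16, |S2| = 48.
|S1∩S2|: x∈[2,8], y∈[1,2] → 6·1 = 6.
|S1 ∪ S2| = 64 − 6 = 58.00.

58.00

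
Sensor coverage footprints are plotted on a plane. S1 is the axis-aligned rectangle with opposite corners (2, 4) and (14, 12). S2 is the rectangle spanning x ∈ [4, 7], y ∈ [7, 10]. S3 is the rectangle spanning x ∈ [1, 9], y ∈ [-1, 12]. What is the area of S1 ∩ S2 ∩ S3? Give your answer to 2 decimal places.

The intersection is the polygon with vertices (4,10), (7,10), (7,7), (4,7).
By the shoelace formula its area is 9.00.

9.00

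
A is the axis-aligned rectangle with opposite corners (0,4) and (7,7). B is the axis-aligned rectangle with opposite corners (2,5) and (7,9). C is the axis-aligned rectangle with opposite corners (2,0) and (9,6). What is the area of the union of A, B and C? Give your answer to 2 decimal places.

By inclusion–exclusion:
Individual areas: |A| = 21, |B| = 20, |C| = 42.
|A∩B|: x∈[2,7], y∈[5,7] → 5·2 = 10.
|A∩C|: x∈[2,7], y∈[4,6] → 5·2 = 10.
|B∩C|: x∈[2,7], y∈[5,6] → 5·1 = 5.
|A∩B∩C| = 5.
|A ∪ B ∪ C| = 83 − 25 + 5 = 63.00.

63.00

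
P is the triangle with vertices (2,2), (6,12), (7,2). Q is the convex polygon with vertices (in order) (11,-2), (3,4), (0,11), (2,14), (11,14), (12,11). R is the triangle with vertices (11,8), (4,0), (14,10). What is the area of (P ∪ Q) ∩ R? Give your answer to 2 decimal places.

3.95

The region (P ∪ Q) ∩ R is the polygon with vertices (11.75,7.75), (5.857,1.857), (5.717,1.962), (11,8), (11.811,8.54).
By the shoelace formula its area is 3.95.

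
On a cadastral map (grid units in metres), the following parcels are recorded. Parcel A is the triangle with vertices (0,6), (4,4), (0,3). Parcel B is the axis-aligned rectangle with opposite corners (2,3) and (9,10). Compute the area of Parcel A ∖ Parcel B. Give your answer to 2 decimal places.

4.50

|Parcel A| = 6, |Parcel A∩Parcel B| = 1.5.
|Parcel A ∖ Parcel B| = |Parcel A| − |Parcel A∩Parcel B| = 6 − 1.5 = 4.50.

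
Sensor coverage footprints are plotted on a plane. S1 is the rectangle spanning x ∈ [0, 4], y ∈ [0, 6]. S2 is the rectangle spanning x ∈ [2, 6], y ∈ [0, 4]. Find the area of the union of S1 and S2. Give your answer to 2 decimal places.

By inclusion–exclusion:
Individual areas: |S1| = 24, |S2| = 16.
|S1∩S2|: x∈[2,4], y∈[0,4] → 2·4 = 8.
|S1 ∪ S2| = 40 − 8 = 32.00.

32.00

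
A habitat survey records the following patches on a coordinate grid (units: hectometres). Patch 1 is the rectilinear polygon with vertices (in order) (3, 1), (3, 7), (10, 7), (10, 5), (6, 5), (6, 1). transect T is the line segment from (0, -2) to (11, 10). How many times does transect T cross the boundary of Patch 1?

4

The segment meets the boundary at (8.25,7), (6,4.545), (3,1.273), (6.417,5).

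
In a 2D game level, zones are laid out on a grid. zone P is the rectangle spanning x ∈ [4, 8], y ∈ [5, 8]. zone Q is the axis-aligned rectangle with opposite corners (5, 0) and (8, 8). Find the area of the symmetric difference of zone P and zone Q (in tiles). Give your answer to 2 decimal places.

|zone P∩zone Q|: x∈[5,8], y∈[5,8] → 3·3 = 9.
|zone P △ zone Q| = |zone P| + |zone Q| − 2·|zone P∩zone Q| = 12 + 24 − 18 = 18.00.

18.00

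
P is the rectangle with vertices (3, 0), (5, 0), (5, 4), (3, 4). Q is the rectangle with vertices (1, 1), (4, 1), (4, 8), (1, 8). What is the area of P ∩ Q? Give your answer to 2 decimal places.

3.00

|P∩Q|: x∈[3,4], y∈[1,4] → 1·3 = 3.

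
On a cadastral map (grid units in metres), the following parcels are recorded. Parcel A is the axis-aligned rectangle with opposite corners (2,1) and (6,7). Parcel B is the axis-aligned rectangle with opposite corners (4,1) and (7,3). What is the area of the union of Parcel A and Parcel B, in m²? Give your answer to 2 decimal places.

By inclusion–exclusion:
Individual areas: |Parcel A| = 24, |Parcel B| = 6.
|Parcel A∩Parcel B|: x∈[4,6], y∈[1,3] → 2·2 = 4.
|Parcel A ∪ Parcel B| = 30 − 4 = 26.00.

26.00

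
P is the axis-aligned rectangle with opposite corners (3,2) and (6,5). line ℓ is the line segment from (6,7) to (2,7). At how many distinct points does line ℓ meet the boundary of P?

The segment lies entirely outside P and never meets its boundary.

0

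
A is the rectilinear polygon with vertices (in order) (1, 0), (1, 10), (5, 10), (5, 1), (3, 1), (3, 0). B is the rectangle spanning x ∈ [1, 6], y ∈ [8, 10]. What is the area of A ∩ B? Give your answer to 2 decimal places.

8.00

The intersection is the polygon with vertices (1,10), (5,10), (5,8), (1,8).
By the shoelace formula its area is 8.00.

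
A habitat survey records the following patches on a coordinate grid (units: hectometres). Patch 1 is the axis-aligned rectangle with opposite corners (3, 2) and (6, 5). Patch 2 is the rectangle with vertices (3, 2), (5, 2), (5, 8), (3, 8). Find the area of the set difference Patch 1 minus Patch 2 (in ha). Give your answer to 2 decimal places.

|Patch 1∩Patch 2|: x∈[3,5], y∈[2,5] → 2·3 = 6.
|Patch 1| = 9.
|Patch 1 ∖ Patch 2| = |Patch 1| − |Patch 1∩Patch 2| = 9 − 6 = 3.00.

3.00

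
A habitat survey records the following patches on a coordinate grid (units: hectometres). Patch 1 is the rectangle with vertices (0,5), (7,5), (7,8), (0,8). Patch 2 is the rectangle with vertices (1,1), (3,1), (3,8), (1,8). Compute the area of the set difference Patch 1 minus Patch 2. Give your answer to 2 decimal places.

|Patch 1∩Patch 2|: x∈[1,3], y∈[5,8] → 2·3 = 6.
|Patch 1| = 21.
|Patch 1 ∖ Patch 2| = |Patch 1| − |Patch 1∩Patch 2| = 21 − 6 = 15.00.

15.00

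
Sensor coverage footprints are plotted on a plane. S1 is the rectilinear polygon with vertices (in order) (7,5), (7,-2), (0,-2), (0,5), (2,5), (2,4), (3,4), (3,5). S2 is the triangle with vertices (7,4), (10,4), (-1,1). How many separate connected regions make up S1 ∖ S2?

2

S1 ∖ S2 splits into 2 disjoint pieces (area 15.1875, area 29.5909).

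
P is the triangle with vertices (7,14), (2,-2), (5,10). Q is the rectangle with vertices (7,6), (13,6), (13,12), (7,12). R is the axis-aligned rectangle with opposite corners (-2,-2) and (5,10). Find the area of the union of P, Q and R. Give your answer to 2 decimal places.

122.40

By inclusion–exclusion:
Individual areas: |P| = 6, |Q| = 36, |R| = 84.
|P∩Q| = 0.
|P∩R| = 3.6.
|Q∩R| = 0 (no overlap).
|P∩Q∩R| = 0.
|P ∪ Q ∪ R| = 126 − 3.6 + 0 = 122.40.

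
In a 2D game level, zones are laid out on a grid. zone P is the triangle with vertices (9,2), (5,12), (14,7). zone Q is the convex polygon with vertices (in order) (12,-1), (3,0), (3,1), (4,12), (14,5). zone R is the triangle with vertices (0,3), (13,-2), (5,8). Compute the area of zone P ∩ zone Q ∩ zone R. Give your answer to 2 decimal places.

The intersection is the polygon with vertices (9,2), (8.2,4), (9.444,2.444).
By the shoelace formula its area is 0.62.

0.62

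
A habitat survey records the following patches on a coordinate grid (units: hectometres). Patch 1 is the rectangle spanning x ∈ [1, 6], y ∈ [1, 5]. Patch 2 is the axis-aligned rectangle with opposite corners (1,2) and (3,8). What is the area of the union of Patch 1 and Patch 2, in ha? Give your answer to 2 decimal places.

26.00

By inclusion–exclusion:
Individual areas: |Patch 1| = 20, |Patch 2| = 12.
|Patch 1∩Patch 2|: x∈[1,3], y∈[2,5] → 2·3 = 6.
|Patch 1 ∪ Patch 2| = 32 − 6 = 26.00.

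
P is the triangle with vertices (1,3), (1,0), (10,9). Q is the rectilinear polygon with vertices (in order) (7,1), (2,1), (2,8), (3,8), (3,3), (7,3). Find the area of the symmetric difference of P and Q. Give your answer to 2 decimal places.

|P| = 13.5, |Q| = 15, |P∩Q| = 3.
|P △ Q| = |P| + |Q| − 2·|P∩Q| = 13.5 + 15 − 6 = 22.50.

22.50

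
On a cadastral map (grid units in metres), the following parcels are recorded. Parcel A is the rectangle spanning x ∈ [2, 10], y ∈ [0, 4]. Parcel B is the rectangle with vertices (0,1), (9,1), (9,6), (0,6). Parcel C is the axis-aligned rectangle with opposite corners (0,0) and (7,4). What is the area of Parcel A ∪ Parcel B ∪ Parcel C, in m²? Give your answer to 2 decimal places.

By inclusion–exclusion:
Individual areas: |Parcel A| = 32, |Parcel B| = 45, |Parcel C| = 28.
|Parcel A∩Parcel B|: x∈[2,9], y∈[1,4] → 7·3 = 21.
|Parcel A∩Parcel C|: x∈[2,7], y∈[0,4] → 5·4 = 20.
|Parcel B∩Parcel C|: x∈[0,7], y∈[1,4] → 7·3 = 21.
|Parcel A∩Parcel B∩Parcel C| = 15.
|Parcel A ∪ Parcel B ∪ Parcel C| = 105 − 62 + 15 = 58.00.

58.00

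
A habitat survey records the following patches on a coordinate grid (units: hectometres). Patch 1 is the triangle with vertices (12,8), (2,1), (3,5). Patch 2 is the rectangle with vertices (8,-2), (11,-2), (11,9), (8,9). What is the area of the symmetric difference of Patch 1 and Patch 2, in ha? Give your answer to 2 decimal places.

|Patch 1| = 16.5, |Patch 2| = 33, |Patch 1∩Patch 2| = 2.75.
|Patch 1 △ Patch 2| = |Patch 1| + |Patch 2| − 2·|Patch 1∩Patch 2| = 16.5 + 33 − 5.5 = 44.00.

44.00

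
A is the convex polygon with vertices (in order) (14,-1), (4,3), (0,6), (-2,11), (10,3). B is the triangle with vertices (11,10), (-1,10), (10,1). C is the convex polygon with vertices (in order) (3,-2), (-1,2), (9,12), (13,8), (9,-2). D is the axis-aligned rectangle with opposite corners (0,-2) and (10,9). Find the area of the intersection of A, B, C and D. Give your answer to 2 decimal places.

The intersection is the polygon with vertices (3.4,6.4), (4,7), (10,3), (10,1).
By the shoelace formula its area is 9.60.

9.60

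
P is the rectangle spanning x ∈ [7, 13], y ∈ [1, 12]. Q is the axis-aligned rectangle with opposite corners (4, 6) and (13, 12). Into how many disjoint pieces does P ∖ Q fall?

P ∖ Q is a single connected region.

1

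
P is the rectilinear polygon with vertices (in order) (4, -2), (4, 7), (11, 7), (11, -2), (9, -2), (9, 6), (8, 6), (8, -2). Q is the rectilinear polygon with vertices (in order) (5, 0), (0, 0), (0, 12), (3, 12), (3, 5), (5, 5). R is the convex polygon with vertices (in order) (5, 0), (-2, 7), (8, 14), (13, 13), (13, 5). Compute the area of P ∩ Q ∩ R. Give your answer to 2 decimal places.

4.50

The intersection is the polygon with vertices (5,5), (5,0), (4,1), (4,5).
By the shoelace formula its area is 4.50.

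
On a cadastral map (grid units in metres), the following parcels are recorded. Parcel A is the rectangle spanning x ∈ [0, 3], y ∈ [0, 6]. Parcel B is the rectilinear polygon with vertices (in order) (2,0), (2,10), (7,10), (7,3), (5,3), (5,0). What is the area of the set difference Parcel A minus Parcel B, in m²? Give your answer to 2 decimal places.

12.00

|Parcel A| = 18, |Parcel A∩Parcel B| = 6.
|Parcel A ∖ Parcel B| = |Parcel A| − |Parcel A∩Parcel B| = 18 − 6 = 12.00.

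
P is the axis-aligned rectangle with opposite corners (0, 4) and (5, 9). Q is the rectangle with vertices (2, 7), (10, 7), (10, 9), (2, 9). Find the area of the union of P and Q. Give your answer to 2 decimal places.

35.00

By inclusion–exclusion:
Individual areas: |P| = 25, |Q| = 16.
|P∩Q|: x∈[2,5], y∈[7,9] → 3·2 = 6.
|P ∪ Q| = 41 − 6 = 35.00.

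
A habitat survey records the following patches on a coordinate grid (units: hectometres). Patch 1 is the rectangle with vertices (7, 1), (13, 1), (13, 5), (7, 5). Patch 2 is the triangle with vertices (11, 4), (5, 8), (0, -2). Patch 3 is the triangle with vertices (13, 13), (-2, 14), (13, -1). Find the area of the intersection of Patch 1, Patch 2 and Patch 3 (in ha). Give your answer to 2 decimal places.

The intersection is the polygon with vertices (9.5,5), (11,4), (9.059,2.941), (7,5).
By the shoelace formula its area is 4.34.

4.34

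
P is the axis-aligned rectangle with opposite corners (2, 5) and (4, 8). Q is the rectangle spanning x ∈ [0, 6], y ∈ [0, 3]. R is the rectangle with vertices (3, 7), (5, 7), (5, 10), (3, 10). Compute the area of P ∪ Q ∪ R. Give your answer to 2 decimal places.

By inclusion–exclusion:
Individual areas: |P| = 6, |Q| = 18, |R| = 6.
|P∩Q| = 0 (no overlap).
|P∩R|: x∈[3,4], y∈[7,8] → 1·1 = 1.
|Q∩R| = 0 (no overlap).
|P∩Q∩R| = 0.
|P ∪ Q ∪ R| = 30 − 1 + 0 = 29.00.

29.00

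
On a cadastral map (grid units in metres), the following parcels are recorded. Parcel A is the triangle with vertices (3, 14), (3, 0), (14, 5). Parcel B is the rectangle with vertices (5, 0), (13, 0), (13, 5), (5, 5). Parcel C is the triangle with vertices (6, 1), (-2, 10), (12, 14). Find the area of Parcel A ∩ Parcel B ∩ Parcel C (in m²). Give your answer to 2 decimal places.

The intersection is the polygon with vertices (5,5), (7.846,5), (6.212,1.46), (5.77,1.259), (5,2.125).
By the shoelace formula its area is 7.05.

7.05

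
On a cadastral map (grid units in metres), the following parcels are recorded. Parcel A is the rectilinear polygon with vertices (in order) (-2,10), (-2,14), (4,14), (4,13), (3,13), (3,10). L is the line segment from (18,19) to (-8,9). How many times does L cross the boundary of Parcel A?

The segment meets the boundary at (-2,11.308), (4,13.615).

2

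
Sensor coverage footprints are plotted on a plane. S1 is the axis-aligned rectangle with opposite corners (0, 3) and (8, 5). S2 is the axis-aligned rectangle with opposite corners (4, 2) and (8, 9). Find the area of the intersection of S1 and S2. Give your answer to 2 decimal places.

8.00

|S1∩S2|: x∈[4,8], y∈[3,5] → 4·2 = 8.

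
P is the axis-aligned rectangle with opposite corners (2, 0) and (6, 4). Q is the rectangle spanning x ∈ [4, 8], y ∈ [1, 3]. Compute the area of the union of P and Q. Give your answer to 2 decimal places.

20.00

By inclusion–exclusion:
Individual areas: |P| = 16, |Q| = 8.
|P∩Q|: x∈[4,6], y∈[1,3] → 2·2 = 4.
|P ∪ Q| = 24 − 4 = 20.00.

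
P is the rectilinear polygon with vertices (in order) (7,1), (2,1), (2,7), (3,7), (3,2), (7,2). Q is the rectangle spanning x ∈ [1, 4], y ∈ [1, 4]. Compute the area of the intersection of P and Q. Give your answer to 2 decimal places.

4.00

The intersection is the polygon with vertices (2,1), (2,4), (3,4), (3,2), (4,2), (4,1).
By the shoelace formula its area is 4.00.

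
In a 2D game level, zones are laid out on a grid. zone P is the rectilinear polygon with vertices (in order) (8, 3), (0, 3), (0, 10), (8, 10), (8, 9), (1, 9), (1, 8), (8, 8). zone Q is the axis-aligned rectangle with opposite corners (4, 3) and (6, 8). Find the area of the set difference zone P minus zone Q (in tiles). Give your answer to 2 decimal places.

|zone P| = 49, |zone P∩zone Q| = 10.
|zone P ∖ zone Q| = |zone P| − |zone P∩zone Q| = 49 − 10 = 39.00.

39.00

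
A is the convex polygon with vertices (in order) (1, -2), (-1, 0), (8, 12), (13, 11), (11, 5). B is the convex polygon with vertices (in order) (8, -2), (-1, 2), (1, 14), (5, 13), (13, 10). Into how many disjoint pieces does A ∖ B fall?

A ∖ B splits into 3 disjoint pieces (area 8.2148, area 2.6689, area 0.0451).

3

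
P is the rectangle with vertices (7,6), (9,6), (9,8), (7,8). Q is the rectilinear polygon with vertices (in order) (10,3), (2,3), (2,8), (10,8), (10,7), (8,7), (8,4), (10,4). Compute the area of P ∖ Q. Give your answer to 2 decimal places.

|P| = 4, |P∩Q| = 3.
|P ∖ Q| = |P| − |P∩Q| = 4 − 3 = 1.00.

1.00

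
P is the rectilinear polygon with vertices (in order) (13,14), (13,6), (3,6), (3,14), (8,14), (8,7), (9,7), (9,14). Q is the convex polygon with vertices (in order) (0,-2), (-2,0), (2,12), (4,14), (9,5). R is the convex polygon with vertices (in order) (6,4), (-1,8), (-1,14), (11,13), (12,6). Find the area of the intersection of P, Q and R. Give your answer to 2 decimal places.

The intersection is the polygon with vertices (3,13), (3.615,13.615), (4.243,13.563), (8.444,6), (3,6).
By the shoelace formula its area is 25.15.

25.15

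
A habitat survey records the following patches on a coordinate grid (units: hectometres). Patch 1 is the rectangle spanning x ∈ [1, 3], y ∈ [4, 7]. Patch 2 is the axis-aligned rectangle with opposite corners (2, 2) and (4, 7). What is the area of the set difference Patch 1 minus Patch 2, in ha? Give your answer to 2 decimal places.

3.00

|Patch 1∩Patch 2|: x∈[2,3], y∈[4,7] → 1·3 = 3.
|Patch 1| = 6.
|Patch 1 ∖ Patch 2| = |Patch 1| − |Patch 1∩Patch 2| = 6 − 3 = 3.00.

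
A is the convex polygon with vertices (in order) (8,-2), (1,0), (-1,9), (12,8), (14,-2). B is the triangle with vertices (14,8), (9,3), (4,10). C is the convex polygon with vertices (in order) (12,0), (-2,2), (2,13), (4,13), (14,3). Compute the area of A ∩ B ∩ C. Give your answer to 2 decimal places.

16.56

The intersection is the polygon with vertices (9,3), (5.046,8.535), (8.75,8.25), (11.5,5.5).
By the shoelace formula its area is 16.56.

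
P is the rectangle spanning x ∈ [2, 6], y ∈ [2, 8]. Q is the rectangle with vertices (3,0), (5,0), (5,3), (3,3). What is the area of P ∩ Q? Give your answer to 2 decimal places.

2.00

|P∩Q|: x∈[3,5], y∈[2,3] → 2·1 = 2.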